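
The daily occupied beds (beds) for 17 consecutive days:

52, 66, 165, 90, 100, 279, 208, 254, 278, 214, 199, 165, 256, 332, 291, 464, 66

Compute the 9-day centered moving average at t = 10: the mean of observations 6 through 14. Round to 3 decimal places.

242.778

Sum of periods 6–14: 279 + 208 + 254 + 278 + 214 + 199 + 165 + 256 + 332 = 2185
Divide by 9: 2185 / 9 = 242.778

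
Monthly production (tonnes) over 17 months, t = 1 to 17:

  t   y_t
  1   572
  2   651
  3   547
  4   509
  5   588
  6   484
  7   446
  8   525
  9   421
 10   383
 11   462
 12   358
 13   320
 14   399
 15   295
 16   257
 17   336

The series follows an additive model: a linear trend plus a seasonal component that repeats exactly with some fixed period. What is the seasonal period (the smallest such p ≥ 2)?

First differences y_{t+1} − y_t: 79, -104, -38, 79, -104, -38, 79, -104, …
The difference pattern repeats every 3 terms and not for any smaller step, so p = 3.

3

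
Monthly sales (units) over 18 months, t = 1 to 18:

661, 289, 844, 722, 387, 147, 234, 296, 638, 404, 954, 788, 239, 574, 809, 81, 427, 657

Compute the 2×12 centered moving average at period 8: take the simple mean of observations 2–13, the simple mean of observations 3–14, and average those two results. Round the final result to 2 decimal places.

Sum over 2–13: 289 + 844 + 722 + 387 + 147 + 234 + 296 + 638 + 404 + 954 + 788 + 239 = 5942
Sum over 3–14: 844 + 722 + 387 + 147 + 234 + 296 + 638 + 404 + 954 + 788 + 239 + 574 = 6227
CMA at t=8 = (5942 + 6227) / (2·12) = 12169 / 24 = 507.04

507.04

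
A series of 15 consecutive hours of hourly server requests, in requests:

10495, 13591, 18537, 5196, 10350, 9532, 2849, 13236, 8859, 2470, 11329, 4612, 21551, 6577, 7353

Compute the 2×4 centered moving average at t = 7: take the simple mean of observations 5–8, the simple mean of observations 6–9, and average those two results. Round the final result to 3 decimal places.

8805.375

Sum over 5–8: 10350 + 9532 + 2849 + 13236 = 35967
Sum over 6–9: 9532 + 2849 + 13236 + 8859 = 34476
CMA at t=7 = (35967 + 34476) / (2·4) = 70443 / 8 = 8805.375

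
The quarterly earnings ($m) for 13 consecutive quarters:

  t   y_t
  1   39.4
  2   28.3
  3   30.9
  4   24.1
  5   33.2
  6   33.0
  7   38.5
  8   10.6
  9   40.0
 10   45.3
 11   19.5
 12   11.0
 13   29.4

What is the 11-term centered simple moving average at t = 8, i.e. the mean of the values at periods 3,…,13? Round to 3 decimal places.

Sum of periods 3–13: 30.9 + 24.1 + 33.2 + 33.0 + 38.5 + 10.6 + 40.0 + 45.3 + 19.5 + 11.0 + 29.4 = 315.5
Divide by 11: 315.5 / 11 = 28.682

28.682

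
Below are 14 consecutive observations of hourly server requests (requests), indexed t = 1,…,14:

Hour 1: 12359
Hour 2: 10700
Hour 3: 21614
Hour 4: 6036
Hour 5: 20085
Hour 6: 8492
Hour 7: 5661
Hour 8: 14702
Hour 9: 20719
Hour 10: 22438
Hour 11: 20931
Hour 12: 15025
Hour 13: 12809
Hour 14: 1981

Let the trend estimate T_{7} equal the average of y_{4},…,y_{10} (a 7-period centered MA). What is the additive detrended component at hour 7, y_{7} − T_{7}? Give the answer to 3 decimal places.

-8358.000

Trend T_7 = (6036 + 20085 + 8492 + 5661 + 14702 + 20719 + 22438) / 7 = 98133/7 = 14019.00000
Detrended value: 5661 − 14019.00000 = -8358.000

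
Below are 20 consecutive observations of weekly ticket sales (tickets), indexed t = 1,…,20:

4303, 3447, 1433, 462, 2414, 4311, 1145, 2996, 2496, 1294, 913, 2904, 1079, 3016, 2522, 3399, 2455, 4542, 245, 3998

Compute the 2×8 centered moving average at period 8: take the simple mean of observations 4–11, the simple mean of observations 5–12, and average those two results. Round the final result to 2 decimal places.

Sum over 4–11: 462 + 2414 + 4311 + 1145 + 2996 + 2496 + 1294 + 913 = 16031
Sum over 5–12: 2414 + 4311 + 1145 + 2996 + 2496 + 1294 + 913 + 2904 = 18473
CMA at t=8 = (16031 + 18473) / (2·8) = 34504 / 16 = 2156.50

2156.50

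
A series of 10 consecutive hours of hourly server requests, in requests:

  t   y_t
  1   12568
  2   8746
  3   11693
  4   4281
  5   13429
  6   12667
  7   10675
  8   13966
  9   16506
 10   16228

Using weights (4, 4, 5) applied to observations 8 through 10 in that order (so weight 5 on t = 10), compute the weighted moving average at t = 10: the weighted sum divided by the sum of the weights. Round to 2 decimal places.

Weighted sum: 4·13966 + 4·16506 + 5·16228 = 55864 + 66024 + 81140 = 203028
Weight total: 4 + 4 + 5 = 13
WMA = 203028 / 13 = 15617.54

15617.54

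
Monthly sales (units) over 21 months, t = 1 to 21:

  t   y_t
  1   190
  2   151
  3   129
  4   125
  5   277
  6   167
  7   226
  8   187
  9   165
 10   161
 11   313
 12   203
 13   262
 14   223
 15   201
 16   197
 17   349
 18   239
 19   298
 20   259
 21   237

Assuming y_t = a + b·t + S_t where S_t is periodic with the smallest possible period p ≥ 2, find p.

6

First differences y_{t+1} − y_t: -39, -22, -4, 152, -110, 59, -39, -22, -4, 152, -110, 59, -39, -22, …
The difference pattern repeats every 6 terms and not for any smaller step, so p = 6.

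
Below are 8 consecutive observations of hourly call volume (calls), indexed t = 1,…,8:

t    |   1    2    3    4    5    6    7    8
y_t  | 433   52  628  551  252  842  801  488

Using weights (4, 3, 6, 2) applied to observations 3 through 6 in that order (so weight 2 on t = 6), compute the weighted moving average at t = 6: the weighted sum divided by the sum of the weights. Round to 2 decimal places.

Weighted sum: 4·628 + 3·551 + 6·252 + 2·842 = 2512 + 1653 + 1512 + 1684 = 7361
Weight total: 4 + 3 + 6 + 2 = 15
WMA = 7361 / 15 = 490.73

490.73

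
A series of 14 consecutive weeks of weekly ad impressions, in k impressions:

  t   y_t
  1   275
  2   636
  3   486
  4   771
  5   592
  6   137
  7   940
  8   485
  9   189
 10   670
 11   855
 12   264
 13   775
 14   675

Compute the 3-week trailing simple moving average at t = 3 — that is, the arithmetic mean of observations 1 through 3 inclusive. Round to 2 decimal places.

465.67

Sum of periods 1–3: 275 + 636 + 486 = 1397
Divide by 3: 1397 / 3 = 465.67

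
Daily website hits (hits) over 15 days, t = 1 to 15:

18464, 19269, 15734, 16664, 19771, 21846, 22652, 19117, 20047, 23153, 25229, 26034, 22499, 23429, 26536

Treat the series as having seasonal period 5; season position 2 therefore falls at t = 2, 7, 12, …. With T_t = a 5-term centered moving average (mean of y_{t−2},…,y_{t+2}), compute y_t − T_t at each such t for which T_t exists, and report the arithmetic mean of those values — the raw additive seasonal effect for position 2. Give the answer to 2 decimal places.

Season position 2 occurs at t = 7, 12 (where T_t is defined).
t=7: T_7 = 20686.6000; y_7 − T_7 = 22652 − 20686.6000 = 1965.4000
t=12: T_12 = 24068.8000; y_12 − T_12 = 26034 − 24068.8000 = 1965.2000
Mean deviation: (1965.4000 + 1965.2000) / 2 = 1965.30

1965.30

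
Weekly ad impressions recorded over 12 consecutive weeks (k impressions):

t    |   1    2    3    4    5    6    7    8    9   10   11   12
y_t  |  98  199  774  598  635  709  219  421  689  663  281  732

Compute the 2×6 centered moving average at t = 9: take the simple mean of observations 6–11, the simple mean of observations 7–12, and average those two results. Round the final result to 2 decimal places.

498.92

Sum over 6–11: 709 + 219 + 421 + 689 + 663 + 281 = 2982
Sum over 7–12: 219 + 421 + 689 + 663 + 281 + 732 = 3005
CMA at t=9 = (2982 + 3005) / (2·6) = 5987 / 12 = 498.92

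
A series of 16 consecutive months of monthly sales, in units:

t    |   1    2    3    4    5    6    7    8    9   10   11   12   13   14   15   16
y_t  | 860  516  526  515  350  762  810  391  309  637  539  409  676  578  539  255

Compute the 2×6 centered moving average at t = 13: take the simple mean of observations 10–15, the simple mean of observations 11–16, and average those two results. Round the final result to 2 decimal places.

Sum over 10–15: 637 + 539 + 409 + 676 + 578 + 539 = 3378
Sum over 11–16: 539 + 409 + 676 + 578 + 539 + 255 = 2996
CMA at t=13 = (3378 + 2996) / (2·6) = 6374 / 12 = 531.17

531.17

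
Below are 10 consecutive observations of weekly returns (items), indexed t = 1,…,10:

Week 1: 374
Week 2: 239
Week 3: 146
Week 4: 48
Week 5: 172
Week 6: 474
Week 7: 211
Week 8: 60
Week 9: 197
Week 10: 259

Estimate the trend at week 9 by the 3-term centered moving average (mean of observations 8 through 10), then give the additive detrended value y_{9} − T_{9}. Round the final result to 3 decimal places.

25.000

Trend T_9 = (60 + 197 + 259) / 3 = 516/3 = 172.00000
Detrended value: 197 − 172.00000 = 25.000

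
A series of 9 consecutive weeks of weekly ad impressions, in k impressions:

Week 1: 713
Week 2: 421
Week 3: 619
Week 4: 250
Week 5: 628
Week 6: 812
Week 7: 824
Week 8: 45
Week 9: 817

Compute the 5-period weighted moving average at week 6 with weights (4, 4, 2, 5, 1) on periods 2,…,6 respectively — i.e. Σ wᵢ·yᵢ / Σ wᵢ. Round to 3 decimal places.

538.250

Weighted sum: 4·421 + 4·619 + 2·250 + 5·628 + 1·812 = 1684 + 2476 + 500 + 3140 + 812 = 8612
Weight total: 4 + 4 + 2 + 5 + 1 = 16
WMA = 8612 / 16 = 538.250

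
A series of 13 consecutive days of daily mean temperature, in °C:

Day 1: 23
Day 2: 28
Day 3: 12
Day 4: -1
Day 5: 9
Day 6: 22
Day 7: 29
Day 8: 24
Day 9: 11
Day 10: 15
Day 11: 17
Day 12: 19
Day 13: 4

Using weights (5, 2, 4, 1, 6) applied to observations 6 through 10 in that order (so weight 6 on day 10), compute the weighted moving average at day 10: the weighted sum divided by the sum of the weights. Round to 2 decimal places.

20.28

Weighted sum: 5·22 + 2·29 + 4·24 + 1·11 + 6·15 = 110 + 58 + 96 + 11 + 90 = 365
Weight total: 5 + 2 + 4 + 1 + 6 = 18
WMA = 365 / 18 = 20.28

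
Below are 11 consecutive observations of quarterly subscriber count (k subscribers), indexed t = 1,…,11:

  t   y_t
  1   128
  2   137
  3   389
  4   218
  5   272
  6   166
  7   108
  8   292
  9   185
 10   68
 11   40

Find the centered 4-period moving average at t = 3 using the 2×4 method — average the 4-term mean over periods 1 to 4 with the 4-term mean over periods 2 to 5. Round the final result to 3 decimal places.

Sum over 1–4: 128 + 137 + 389 + 218 = 872
Sum over 2–5: 137 + 389 + 218 + 272 = 1016
CMA at t=3 = (872 + 1016) / (2·4) = 1888 / 8 = 236.000

236.000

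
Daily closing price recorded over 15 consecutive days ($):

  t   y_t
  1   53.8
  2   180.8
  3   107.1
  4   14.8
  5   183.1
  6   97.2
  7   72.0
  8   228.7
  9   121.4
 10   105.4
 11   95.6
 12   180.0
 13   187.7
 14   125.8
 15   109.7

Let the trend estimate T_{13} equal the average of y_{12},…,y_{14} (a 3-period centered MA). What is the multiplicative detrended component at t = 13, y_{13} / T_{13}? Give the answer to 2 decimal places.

1.14

Trend T_13 = (180.0 + 187.7 + 125.8) / 3 = 493.5/3 = 164.5000
Ratio to trend: 187.7 / 164.5000 = 1.14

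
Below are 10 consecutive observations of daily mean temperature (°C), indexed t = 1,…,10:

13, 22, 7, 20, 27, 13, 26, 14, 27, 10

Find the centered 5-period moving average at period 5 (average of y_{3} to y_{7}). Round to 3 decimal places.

18.600

Sum of periods 3–7: 7 + 20 + 27 + 13 + 26 = 93
Divide by 5: 93 / 5 = 18.600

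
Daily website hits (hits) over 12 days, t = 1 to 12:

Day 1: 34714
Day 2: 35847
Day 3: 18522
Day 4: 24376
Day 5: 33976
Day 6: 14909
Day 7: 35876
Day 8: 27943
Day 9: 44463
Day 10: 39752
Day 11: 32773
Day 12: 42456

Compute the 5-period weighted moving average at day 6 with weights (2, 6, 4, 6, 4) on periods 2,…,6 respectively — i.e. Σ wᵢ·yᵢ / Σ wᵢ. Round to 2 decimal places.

24719.18

Weighted sum: 2·35847 + 6·18522 + 4·24376 + 6·33976 + 4·14909 = 71694 + 111132 + 97504 + 203856 + 59636 = 543822
Weight total: 2 + 6 + 4 + 6 + 4 = 22
WMA = 543822 / 22 = 24719.18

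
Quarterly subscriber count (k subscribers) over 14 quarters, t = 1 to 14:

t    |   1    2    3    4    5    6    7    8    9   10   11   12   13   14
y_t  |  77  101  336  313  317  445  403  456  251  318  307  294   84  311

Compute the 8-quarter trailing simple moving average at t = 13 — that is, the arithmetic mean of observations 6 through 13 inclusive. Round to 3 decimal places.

Sum of periods 6–13: 445 + 403 + 456 + 251 + 318 + 307 + 294 + 84 = 2558
Divide by 8: 2558 / 8 = 319.750

319.750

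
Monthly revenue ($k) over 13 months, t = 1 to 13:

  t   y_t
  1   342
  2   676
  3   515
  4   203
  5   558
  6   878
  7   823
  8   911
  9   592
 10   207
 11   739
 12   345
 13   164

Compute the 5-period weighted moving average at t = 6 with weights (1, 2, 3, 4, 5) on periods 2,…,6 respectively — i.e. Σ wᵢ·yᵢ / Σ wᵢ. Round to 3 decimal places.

Weighted sum: 1·676 + 2·515 + 3·203 + 4·558 + 5·878 = 676 + 1030 + 609 + 2232 + 4390 = 8937
Weight total: 1 + 2 + 3 + 4 + 5 = 15
WMA = 8937 / 15 = 595.800

595.800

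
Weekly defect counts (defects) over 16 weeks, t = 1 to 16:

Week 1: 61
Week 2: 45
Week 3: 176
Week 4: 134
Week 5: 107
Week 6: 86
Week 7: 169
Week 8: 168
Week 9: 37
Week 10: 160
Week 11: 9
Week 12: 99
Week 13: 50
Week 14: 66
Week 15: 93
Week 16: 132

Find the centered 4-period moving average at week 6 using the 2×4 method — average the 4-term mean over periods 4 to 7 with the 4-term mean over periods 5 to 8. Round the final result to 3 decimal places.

128.250

Sum over 4–7: 134 + 107 + 86 + 169 = 496
Sum over 5–8: 107 + 86 + 169 + 168 = 530
CMA at t=6 = (496 + 530) / (2·4) = 1026 / 8 = 128.250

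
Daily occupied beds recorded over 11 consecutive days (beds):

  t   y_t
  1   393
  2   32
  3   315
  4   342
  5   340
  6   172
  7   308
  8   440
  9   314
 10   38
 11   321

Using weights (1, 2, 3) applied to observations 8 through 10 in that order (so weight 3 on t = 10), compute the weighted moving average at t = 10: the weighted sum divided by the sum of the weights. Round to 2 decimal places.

Weighted sum: 1·440 + 2·314 + 3·38 = 440 + 628 + 114 = 1182
Weight total: 1 + 2 + 3 = 6
WMA = 1182 / 6 = 197.00

197.00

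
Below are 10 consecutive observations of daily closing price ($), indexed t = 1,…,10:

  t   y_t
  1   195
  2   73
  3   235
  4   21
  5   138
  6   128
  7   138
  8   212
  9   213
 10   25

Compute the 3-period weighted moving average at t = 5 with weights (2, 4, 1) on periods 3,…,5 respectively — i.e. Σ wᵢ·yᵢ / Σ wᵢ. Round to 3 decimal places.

Weighted sum: 2·235 + 4·21 + 1·138 = 470 + 84 + 138 = 692
Weight total: 2 + 4 + 1 = 7
WMA = 692 / 7 = 98.857

98.857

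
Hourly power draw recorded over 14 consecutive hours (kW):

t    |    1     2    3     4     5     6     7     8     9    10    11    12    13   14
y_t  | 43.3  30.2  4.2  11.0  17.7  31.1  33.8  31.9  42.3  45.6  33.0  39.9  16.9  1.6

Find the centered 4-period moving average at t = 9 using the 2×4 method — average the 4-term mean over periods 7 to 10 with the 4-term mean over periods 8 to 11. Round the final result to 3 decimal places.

Sum over 7–10: 33.8 + 31.9 + 42.3 + 45.6 = 153.6
Sum over 8–11: 31.9 + 42.3 + 45.6 + 33.0 = 152.8
CMA at t=9 = (153.6 + 152.8) / (2·4) = 306.4 / 8 = 38.300

38.300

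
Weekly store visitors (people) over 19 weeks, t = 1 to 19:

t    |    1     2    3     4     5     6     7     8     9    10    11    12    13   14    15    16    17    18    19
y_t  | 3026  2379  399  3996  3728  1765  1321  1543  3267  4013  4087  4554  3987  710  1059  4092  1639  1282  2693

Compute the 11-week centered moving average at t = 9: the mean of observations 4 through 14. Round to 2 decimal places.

Sum of periods 4–14: 3996 + 3728 + 1765 + 1321 + 1543 + 3267 + 4013 + 4087 + 4554 + 3987 + 710 = 32971
Divide by 11: 32971 / 11 = 2997.36

2997.36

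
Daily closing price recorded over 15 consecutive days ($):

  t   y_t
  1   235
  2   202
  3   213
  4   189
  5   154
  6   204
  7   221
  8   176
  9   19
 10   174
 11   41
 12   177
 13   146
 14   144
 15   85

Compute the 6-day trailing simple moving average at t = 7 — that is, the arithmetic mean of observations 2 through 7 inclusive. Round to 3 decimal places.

197.167

Sum of periods 2–7: 202 + 213 + 189 + 154 + 204 + 221 = 1183
Divide by 6: 1183 / 6 = 197.167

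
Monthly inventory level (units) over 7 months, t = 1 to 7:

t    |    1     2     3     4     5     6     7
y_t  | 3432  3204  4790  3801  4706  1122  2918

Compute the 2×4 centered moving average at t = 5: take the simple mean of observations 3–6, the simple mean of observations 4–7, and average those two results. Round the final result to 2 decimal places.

Sum over 3–6: 4790 + 3801 + 4706 + 1122 = 14419
Sum over 4–7: 3801 + 4706 + 1122 + 2918 = 12547
CMA at t=5 = (14419 + 12547) / (2·4) = 26966 / 8 = 3370.75

3370.75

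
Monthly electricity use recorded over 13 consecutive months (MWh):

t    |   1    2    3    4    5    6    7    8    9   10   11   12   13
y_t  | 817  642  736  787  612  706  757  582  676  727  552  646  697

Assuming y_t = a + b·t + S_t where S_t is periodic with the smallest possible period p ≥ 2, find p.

3

First differences y_{t+1} − y_t: -175, 94, 51, -175, 94, 51, -175, 94, …
The difference pattern repeats every 3 terms and not for any smaller step, so p = 3.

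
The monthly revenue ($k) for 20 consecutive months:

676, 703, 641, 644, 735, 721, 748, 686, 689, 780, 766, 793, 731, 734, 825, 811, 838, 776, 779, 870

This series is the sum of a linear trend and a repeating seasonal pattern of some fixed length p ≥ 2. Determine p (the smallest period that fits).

First differences y_{t+1} − y_t: 27, -62, 3, 91, -14, 27, -62, 3, 91, -14, 27, -62, …
The difference pattern repeats every 5 terms and not for any smaller step, so p = 5.

5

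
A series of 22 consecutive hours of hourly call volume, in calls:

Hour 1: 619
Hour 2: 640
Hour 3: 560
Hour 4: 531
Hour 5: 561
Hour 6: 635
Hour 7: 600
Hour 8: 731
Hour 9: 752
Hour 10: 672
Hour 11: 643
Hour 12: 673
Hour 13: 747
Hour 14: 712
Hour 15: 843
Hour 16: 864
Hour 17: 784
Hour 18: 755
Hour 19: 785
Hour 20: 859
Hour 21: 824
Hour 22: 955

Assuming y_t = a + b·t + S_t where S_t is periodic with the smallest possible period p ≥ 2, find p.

First differences y_{t+1} − y_t: 21, -80, -29, 30, 74, -35, 131, 21, -80, -29, 30, 74, -35, 131, 21, -80, …
The difference pattern repeats every 7 terms and not for any smaller step, so p = 7.

7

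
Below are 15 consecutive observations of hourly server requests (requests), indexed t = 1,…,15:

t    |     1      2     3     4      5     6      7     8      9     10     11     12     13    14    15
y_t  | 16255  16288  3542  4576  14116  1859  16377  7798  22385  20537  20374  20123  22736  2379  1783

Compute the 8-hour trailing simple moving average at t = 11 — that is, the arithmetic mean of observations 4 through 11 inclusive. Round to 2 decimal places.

13502.75

Sum of periods 4–11: 4576 + 14116 + 1859 + 16377 + 7798 + 22385 + 20537 + 20374 = 108022
Divide by 8: 108022 / 8 = 13502.75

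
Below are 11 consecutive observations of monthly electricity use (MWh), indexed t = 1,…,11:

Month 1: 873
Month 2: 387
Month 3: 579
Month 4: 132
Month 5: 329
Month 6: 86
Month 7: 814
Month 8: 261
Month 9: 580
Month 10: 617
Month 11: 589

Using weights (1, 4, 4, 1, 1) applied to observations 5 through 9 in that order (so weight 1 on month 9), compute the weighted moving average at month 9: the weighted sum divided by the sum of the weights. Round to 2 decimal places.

433.64

Weighted sum: 1·329 + 4·86 + 4·814 + 1·261 + 1·580 = 329 + 344 + 3256 + 261 + 580 = 4770
Weight total: 1 + 4 + 4 + 1 + 1 = 11
WMA = 4770 / 11 = 433.64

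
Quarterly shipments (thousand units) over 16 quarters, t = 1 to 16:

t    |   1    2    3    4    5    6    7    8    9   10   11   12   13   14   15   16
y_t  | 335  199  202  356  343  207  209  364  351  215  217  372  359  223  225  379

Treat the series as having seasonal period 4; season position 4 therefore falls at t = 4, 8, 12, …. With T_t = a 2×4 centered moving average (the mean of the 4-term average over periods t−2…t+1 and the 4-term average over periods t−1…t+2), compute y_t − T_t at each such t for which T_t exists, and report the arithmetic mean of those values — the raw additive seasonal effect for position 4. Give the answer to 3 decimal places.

80.167

Season position 4 occurs at t = 4, 8, 12 (where T_t is defined).
t=4: T_4 = 276.00000; y_4 − T_4 = 356 − 276.00000 = 80.00000
t=8: T_8 = 283.75000; y_8 − T_8 = 364 − 283.75000 = 80.25000
t=12: T_12 = 291.75000; y_12 − T_12 = 372 − 291.75000 = 80.25000
Mean deviation: (80.00000 + 80.25000 + 80.25000) / 3 = 80.167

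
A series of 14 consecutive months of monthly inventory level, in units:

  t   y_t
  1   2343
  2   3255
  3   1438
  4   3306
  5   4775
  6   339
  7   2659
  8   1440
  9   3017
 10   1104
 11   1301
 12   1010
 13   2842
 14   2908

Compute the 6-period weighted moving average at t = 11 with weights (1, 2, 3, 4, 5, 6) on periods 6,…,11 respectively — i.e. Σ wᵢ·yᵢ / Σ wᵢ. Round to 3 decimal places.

1684.333

Weighted sum: 1·339 + 2·2659 + 3·1440 + 4·3017 + 5·1104 + 6·1301 = 339 + 5318 + 4320 + 12068 + 5520 + 7806 = 35371
Weight total: 1 + 2 + 3 + 4 + 5 + 6 = 21
WMA = 35371 / 21 = 1684.333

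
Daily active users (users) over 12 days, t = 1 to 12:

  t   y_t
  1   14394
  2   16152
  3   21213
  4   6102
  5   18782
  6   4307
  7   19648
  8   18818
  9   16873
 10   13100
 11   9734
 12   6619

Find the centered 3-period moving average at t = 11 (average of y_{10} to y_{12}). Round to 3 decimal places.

9817.667

Sum of periods 10–12: 13100 + 9734 + 6619 = 29453
Divide by 3: 29453 / 3 = 9817.667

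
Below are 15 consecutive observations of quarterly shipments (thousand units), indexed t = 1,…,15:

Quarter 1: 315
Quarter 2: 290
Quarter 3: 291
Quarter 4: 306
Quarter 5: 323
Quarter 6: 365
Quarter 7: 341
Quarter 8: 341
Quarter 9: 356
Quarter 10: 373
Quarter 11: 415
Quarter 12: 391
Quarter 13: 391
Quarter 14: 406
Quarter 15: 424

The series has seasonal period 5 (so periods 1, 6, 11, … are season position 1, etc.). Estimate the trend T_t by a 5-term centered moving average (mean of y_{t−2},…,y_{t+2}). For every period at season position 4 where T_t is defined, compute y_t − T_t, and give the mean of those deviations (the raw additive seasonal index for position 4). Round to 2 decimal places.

Season position 4 occurs at t = 4, 9 (where T_t is defined).
t=4: T_4 = 315.0000; y_4 − T_4 = 306 − 315.0000 = -9.0000
t=9: T_9 = 365.2000; y_9 − T_9 = 356 − 365.2000 = -9.2000
Mean deviation: (-9.0000 + -9.2000) / 2 = -9.10

-9.10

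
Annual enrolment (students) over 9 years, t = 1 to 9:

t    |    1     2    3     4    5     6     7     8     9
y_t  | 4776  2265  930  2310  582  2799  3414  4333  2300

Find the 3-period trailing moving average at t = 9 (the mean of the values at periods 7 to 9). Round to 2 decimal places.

Sum of periods 7–9: 3414 + 4333 + 2300 = 10047
Divide by 3: 10047 / 3 = 3349.00

3349.00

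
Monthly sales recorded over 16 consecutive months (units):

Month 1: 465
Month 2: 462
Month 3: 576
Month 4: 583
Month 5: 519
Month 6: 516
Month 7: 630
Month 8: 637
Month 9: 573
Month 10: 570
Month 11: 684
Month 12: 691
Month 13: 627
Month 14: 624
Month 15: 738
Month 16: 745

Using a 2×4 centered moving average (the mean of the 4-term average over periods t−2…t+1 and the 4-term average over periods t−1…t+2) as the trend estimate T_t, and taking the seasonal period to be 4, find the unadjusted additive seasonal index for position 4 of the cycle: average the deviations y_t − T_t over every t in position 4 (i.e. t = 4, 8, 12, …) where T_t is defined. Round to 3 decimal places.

Season position 4 occurs at t = 4, 8, 12 (where T_t is defined).
t=4: T_4 = 541.75000; y_4 − T_4 = 583 − 541.75000 = 41.25000
t=8: T_8 = 595.75000; y_8 − T_8 = 637 − 595.75000 = 41.25000
t=12: T_12 = 649.75000; y_12 − T_12 = 691 − 649.75000 = 41.25000
Mean deviation: (41.25000 + 41.25000 + 41.25000) / 3 = 41.250

41.250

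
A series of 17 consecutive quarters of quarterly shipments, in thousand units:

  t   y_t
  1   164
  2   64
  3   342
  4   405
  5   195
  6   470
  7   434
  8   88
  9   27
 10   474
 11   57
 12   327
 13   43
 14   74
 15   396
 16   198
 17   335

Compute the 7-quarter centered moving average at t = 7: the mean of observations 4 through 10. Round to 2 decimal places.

Sum of periods 4–10: 405 + 195 + 470 + 434 + 88 + 27 + 474 = 2093
Divide by 7: 2093 / 7 = 299.00

299.00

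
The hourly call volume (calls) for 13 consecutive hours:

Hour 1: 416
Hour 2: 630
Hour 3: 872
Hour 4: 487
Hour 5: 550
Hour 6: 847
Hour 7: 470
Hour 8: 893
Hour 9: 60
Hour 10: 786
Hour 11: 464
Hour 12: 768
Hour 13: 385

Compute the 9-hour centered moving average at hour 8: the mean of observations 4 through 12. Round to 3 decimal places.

591.667

Sum of periods 4–12: 487 + 550 + 847 + 470 + 893 + 60 + 786 + 464 + 768 = 5325
Divide by 9: 5325 / 9 = 591.667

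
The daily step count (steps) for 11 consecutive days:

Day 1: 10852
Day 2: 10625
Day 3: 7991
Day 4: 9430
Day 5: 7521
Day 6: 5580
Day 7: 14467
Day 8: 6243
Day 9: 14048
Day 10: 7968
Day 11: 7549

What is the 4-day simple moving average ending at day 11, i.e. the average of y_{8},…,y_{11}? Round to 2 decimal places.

8952.00

Sum of periods 8–11: 6243 + 14048 + 7968 + 7549 = 35808
Divide by 4: 35808 / 4 = 8952.00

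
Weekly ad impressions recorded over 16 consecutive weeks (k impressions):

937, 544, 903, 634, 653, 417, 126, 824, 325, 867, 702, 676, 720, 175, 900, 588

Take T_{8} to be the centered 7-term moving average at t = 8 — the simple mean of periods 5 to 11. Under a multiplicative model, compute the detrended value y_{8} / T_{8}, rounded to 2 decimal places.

1.47

Trend T_8 = (653 + 417 + 126 + 824 + 325 + 867 + 702) / 7 = 3914/7 = 559.1429
Ratio to trend: 824 / 559.1429 = 1.47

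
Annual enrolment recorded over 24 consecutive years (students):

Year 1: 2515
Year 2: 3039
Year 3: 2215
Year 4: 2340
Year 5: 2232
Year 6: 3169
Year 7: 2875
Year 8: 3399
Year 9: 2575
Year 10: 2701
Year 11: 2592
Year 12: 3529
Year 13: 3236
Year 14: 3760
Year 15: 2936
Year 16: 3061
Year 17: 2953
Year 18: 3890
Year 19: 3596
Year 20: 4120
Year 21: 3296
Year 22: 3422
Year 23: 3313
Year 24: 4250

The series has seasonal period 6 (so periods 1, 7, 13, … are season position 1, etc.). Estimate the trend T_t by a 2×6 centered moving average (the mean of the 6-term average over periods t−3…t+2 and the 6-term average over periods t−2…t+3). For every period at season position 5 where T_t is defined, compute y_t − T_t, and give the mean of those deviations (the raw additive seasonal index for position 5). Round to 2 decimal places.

Season position 5 occurs at t = 5, 11, 17 (where T_t is defined).
t=5: T_5 = 2675.0000; y_5 − T_5 = 2232 − 2675.0000 = -443.0000
t=11: T_11 = 3035.4167; y_11 − T_11 = 2592 − 3035.4167 = -443.4167
t=17: T_17 = 3396.0000; y_17 − T_17 = 2953 − 3396.0000 = -443.0000
Mean deviation: (-443.0000 + -443.4167 + -443.0000) / 3 = -443.14

-443.14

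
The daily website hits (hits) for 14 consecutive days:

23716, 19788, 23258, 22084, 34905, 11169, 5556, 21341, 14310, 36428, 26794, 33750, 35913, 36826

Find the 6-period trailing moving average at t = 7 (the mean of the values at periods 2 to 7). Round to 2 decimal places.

19460.00

Sum of periods 2–7: 19788 + 23258 + 22084 + 34905 + 11169 + 5556 = 116760
Divide by 6: 116760 / 6 = 19460.00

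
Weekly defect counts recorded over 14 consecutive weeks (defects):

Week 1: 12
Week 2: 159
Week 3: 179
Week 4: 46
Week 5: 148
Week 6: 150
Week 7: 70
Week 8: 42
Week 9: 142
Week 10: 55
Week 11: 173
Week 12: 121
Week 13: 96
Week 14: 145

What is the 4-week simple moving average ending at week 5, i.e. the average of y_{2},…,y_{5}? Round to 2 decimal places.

Sum of periods 2–5: 159 + 179 + 46 + 148 = 532
Divide by 4: 532 / 4 = 133.00

133.00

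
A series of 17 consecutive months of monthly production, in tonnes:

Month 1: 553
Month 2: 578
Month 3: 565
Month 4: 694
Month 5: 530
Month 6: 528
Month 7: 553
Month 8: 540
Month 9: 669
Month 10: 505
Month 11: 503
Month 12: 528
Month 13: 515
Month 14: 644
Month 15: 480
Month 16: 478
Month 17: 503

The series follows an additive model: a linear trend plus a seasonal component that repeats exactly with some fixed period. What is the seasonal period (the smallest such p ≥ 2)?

5

First differences y_{t+1} − y_t: 25, -13, 129, -164, -2, 25, -13, 129, -164, -2, 25, -13, …
The difference pattern repeats every 5 terms and not for any smaller step, so p = 5.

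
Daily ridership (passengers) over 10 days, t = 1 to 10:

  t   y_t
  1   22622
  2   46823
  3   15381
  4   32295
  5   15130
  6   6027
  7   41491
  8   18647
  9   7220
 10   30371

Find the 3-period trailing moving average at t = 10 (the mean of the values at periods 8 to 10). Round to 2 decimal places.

18746.00

Sum of periods 8–10: 18647 + 7220 + 30371 = 56238
Divide by 3: 56238 / 3 = 18746.00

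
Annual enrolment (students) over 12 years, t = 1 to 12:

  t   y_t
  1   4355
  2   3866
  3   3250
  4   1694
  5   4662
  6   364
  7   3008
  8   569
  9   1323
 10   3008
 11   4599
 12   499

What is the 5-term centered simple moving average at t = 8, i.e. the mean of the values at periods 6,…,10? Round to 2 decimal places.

1654.40

Sum of periods 6–10: 364 + 3008 + 569 + 1323 + 3008 = 8272
Divide by 5: 8272 / 5 = 1654.40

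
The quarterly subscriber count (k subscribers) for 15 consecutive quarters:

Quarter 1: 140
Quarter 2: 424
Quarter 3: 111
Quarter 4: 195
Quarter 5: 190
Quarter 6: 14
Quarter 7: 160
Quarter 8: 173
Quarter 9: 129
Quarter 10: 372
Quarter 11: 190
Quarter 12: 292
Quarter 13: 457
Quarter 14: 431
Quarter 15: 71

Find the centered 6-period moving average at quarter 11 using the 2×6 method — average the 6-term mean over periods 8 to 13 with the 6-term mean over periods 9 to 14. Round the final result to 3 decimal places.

Sum over 8–13: 173 + 129 + 372 + 190 + 292 + 457 = 1613
Sum over 9–14: 129 + 372 + 190 + 292 + 457 + 431 = 1871
CMA at t=11 = (1613 + 1871) / (2·6) = 3484 / 12 = 290.333

290.333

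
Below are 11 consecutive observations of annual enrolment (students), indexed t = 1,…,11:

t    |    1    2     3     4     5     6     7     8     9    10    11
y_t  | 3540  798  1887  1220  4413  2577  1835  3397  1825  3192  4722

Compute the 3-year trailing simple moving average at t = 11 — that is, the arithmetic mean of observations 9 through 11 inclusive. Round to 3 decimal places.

3246.333

Sum of periods 9–11: 1825 + 3192 + 4722 = 9739
Divide by 3: 9739 / 3 = 3246.333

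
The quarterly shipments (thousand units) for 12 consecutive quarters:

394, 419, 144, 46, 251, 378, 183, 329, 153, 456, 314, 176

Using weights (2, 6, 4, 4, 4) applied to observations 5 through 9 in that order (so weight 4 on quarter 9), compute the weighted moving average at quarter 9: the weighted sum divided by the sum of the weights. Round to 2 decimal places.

Weighted sum: 2·251 + 6·378 + 4·183 + 4·329 + 4·153 = 502 + 2268 + 732 + 1316 + 612 = 5430
Weight total: 2 + 6 + 4 + 4 + 4 = 20
WMA = 5430 / 20 = 271.50

271.50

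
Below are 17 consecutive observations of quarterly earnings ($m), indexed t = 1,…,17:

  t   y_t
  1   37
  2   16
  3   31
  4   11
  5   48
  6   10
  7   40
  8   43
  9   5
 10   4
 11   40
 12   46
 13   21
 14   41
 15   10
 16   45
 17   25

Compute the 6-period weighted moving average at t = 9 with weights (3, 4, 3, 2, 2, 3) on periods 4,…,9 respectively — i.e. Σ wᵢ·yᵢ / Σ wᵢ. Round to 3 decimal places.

Weighted sum: 3·11 + 4·48 + 3·10 + 2·40 + 2·43 + 3·5 = 33 + 192 + 30 + 80 + 86 + 15 = 436
Weight total: 3 + 4 + 3 + 2 + 2 + 3 = 17
WMA = 436 / 17 = 25.647

25.647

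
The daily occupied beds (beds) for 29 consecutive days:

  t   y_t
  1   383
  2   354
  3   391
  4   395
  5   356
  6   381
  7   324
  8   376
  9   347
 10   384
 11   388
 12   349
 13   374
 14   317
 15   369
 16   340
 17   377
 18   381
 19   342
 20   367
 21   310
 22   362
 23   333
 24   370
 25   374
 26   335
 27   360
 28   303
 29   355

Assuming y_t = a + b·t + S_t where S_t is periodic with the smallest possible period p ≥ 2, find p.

7

First differences y_{t+1} − y_t: -29, 37, 4, -39, 25, -57, 52, -29, 37, 4, -39, 25, -57, 52, -29, 37, …
The difference pattern repeats every 7 terms and not for any smaller step, so p = 7.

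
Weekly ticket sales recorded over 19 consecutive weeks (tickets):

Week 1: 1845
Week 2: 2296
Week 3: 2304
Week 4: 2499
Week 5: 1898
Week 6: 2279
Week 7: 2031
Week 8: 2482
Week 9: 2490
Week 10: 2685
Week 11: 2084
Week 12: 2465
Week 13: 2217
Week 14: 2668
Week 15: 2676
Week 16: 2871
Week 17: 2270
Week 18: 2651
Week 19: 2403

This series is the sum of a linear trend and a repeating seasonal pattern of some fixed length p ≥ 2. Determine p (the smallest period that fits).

6

First differences y_{t+1} − y_t: 451, 8, 195, -601, 381, -248, 451, 8, 195, -601, 381, -248, 451, 8, …
The difference pattern repeats every 6 terms and not for any smaller step, so p = 6.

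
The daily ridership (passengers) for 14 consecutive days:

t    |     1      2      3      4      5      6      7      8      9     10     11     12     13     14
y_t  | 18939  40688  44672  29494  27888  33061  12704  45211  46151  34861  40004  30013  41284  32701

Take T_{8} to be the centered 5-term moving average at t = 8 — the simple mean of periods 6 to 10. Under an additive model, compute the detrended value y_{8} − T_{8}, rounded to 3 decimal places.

10813.400

Trend T_8 = (33061 + 12704 + 45211 + 46151 + 34861) / 5 = 171988/5 = 34397.60000
Detrended value: 45211 − 34397.60000 = 10813.400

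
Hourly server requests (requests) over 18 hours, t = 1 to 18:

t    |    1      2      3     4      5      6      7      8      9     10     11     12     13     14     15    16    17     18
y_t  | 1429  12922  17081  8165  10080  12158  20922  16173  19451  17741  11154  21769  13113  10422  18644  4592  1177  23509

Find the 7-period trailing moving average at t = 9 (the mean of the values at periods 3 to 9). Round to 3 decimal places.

Sum of periods 3–9: 17081 + 8165 + 10080 + 12158 + 20922 + 16173 + 19451 = 104030
Divide by 7: 104030 / 7 = 14861.429

14861.429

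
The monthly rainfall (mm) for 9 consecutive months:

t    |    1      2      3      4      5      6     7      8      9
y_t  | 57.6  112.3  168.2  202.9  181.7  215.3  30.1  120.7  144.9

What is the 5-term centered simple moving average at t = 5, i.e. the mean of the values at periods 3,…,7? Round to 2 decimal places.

Sum of periods 3–7: 168.2 + 202.9 + 181.7 + 215.3 + 30.1 = 798.2
Divide by 5: 798.2 / 5 = 159.64

159.64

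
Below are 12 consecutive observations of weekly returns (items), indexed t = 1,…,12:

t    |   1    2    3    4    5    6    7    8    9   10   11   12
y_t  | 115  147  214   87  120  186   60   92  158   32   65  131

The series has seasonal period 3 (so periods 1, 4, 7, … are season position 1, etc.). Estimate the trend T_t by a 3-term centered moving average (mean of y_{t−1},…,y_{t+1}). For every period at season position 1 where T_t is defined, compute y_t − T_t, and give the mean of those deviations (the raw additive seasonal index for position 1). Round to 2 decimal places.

-53.00

Season position 1 occurs at t = 4, 7, 10 (where T_t is defined).
t=4: T_4 = 140.3333; y_4 − T_4 = 87 − 140.3333 = -53.3333
t=7: T_7 = 112.6667; y_7 − T_7 = 60 − 112.6667 = -52.6667
t=10: T_10 = 85.0000; y_10 − T_10 = 32 − 85.0000 = -53.0000
Mean deviation: (-53.3333 + -52.6667 + -53.0000) / 3 = -53.00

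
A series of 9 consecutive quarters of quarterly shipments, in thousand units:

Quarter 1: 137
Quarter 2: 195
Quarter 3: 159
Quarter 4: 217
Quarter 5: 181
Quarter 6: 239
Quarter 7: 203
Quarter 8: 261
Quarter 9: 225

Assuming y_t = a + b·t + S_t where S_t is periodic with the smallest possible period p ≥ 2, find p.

2

First differences y_{t+1} − y_t: 58, -36, 58, -36, 58, -36, …
The difference pattern repeats every 2 terms and not for any smaller step, so p = 2.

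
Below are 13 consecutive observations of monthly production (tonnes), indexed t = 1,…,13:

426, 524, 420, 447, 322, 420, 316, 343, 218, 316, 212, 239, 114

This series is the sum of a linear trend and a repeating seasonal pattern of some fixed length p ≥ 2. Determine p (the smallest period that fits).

4

First differences y_{t+1} − y_t: 98, -104, 27, -125, 98, -104, 27, -125, 98, -104, …
The difference pattern repeats every 4 terms and not for any smaller step, so p = 4.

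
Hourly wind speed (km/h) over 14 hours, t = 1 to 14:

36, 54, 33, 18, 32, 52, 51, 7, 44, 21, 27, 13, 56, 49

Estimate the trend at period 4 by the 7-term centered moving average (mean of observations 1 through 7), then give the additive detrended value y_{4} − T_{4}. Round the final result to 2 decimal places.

Trend T_4 = (36 + 54 + 33 + 18 + 32 + 52 + 51) / 7 = 276/7 = 39.4286
Detrended value: 18 − 39.4286 = -21.43

-21.43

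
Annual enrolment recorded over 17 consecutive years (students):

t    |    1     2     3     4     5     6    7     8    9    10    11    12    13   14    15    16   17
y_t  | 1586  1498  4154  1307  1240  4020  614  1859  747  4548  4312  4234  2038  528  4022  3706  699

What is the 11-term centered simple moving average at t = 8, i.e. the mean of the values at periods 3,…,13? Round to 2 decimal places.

Sum of periods 3–13: 4154 + 1307 + 1240 + 4020 + 614 + 1859 + 747 + 4548 + 4312 + 4234 + 2038 = 29073
Divide by 11: 29073 / 11 = 2643.00

2643.00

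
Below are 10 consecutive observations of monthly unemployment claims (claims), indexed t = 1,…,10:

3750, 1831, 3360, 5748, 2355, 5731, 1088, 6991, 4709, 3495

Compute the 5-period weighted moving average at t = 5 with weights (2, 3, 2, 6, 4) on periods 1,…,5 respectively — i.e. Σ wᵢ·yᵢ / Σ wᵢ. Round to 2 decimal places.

3742.41

Weighted sum: 2·3750 + 3·1831 + 2·3360 + 6·5748 + 4·2355 = 7500 + 5493 + 6720 + 34488 + 9420 = 63621
Weight total: 2 + 3 + 2 + 6 + 4 = 17
WMA = 63621 / 17 = 3742.41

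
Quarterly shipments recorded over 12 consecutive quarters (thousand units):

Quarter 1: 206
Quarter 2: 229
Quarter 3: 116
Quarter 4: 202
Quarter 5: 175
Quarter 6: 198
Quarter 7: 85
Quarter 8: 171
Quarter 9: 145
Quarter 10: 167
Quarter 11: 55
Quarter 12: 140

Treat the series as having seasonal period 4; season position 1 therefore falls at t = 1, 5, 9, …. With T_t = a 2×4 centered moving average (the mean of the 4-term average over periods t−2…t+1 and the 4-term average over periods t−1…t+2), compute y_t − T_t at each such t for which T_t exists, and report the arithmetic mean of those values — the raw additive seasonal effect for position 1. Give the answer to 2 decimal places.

Season position 1 occurs at t = 5, 9 (where T_t is defined).
t=5: T_5 = 168.8750; y_5 − T_5 = 175 − 168.8750 = 6.1250
t=9: T_9 = 138.2500; y_9 − T_9 = 145 − 138.2500 = 6.7500
Mean deviation: (6.1250 + 6.7500) / 2 = 6.44

6.44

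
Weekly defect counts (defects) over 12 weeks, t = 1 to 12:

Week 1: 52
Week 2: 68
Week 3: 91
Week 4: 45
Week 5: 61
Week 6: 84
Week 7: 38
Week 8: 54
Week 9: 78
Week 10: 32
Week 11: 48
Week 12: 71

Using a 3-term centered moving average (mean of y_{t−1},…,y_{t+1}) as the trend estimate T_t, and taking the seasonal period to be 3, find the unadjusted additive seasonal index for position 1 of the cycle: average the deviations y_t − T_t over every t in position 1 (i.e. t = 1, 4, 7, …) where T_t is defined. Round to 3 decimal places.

Season position 1 occurs at t = 4, 7, 10 (where T_t is defined).
t=4: T_4 = 65.66667; y_4 − T_4 = 45 − 65.66667 = -20.66667
t=7: T_7 = 58.66667; y_7 − T_7 = 38 − 58.66667 = -20.66667
t=10: T_10 = 52.66667; y_10 − T_10 = 32 − 52.66667 = -20.66667
Mean deviation: (-20.66667 + -20.66667 + -20.66667) / 3 = -20.667

-20.667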